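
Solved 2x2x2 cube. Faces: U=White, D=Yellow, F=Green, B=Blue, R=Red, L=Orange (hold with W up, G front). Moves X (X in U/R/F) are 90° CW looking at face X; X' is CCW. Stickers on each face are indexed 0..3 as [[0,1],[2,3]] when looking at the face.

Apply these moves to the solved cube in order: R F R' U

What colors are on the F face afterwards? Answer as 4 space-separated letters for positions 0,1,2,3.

Answer: R R Y O

Derivation:
After move 1 (R): R=RRRR U=WGWG F=GYGY D=YBYB B=WBWB
After move 2 (F): F=GGYY U=WGOO R=WRGR D=RRYB L=OYOB
After move 3 (R'): R=RRWG U=WWOW F=GGYO D=RGYY B=BBRB
After move 4 (U): U=OWWW F=RRYO R=BBWG B=OYRB L=GGOB
Query: F face = RRYO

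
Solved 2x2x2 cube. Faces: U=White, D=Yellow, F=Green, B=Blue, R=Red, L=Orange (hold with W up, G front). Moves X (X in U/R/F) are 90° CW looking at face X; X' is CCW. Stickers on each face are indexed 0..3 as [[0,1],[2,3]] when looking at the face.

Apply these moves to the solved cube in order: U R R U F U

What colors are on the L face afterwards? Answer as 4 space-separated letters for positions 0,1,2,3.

After move 1 (U): U=WWWW F=RRGG R=BBRR B=OOBB L=GGOO
After move 2 (R): R=RBRB U=WRWG F=RYGY D=YBYO B=WOWB
After move 3 (R): R=RRBB U=WYWY F=RBGO D=YWYW B=GORB
After move 4 (U): U=WWYY F=RRGO R=GOBB B=GGRB L=RBOO
After move 5 (F): F=GROR U=WWOB R=YOYB D=BGYW L=RYOW
After move 6 (U): U=OWBW F=YOOR R=GGYB B=RYRB L=GROW
Query: L face = GROW

Answer: G R O W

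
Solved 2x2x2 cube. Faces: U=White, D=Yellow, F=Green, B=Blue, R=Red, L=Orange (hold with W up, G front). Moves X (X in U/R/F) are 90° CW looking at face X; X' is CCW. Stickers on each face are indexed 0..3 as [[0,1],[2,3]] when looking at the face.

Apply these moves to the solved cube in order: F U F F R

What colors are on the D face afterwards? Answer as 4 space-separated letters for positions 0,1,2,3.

Answer: W B Y O

Derivation:
After move 1 (F): F=GGGG U=WWOO R=WRWR D=RRYY L=OYOY
After move 2 (U): U=OWOW F=WRGG R=BBWR B=OYBB L=GGOY
After move 3 (F): F=GWGR U=OWYG R=OBWR D=WBYY L=GROR
After move 4 (F): F=GGRW U=OWRR R=YBGR D=WOYY L=GWOB
After move 5 (R): R=GYRB U=OGRW F=GORY D=WBYO B=RYWB
Query: D face = WBYO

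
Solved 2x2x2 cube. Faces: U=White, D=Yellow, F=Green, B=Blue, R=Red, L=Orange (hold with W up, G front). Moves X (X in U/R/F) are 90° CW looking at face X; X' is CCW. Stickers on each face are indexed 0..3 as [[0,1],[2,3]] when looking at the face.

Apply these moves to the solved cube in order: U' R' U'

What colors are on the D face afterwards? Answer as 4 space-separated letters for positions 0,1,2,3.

After move 1 (U'): U=WWWW F=OOGG R=GGRR B=RRBB L=BBOO
After move 2 (R'): R=GRGR U=WBWR F=OWGW D=YOYG B=YRYB
After move 3 (U'): U=BRWW F=BBGW R=OWGR B=GRYB L=YROO
Query: D face = YOYG

Answer: Y O Y G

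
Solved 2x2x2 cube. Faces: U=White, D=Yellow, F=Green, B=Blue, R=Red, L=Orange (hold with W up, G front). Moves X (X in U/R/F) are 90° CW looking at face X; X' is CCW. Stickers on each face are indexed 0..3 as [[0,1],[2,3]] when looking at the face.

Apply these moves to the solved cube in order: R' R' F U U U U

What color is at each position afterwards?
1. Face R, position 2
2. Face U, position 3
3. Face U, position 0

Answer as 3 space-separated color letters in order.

Answer: Y O W

Derivation:
After move 1 (R'): R=RRRR U=WBWB F=GWGW D=YGYG B=YBYB
After move 2 (R'): R=RRRR U=WYWY F=GBGB D=YWYW B=GBGB
After move 3 (F): F=GGBB U=WYOO R=WRYR D=RRYW L=OYOW
After move 4 (U): U=OWOY F=WRBB R=GBYR B=OYGB L=GGOW
After move 5 (U): U=OOYW F=GBBB R=OYYR B=GGGB L=WROW
After move 6 (U): U=YOWO F=OYBB R=GGYR B=WRGB L=GBOW
After move 7 (U): U=WYOO F=GGBB R=WRYR B=GBGB L=OYOW
Query 1: R[2] = Y
Query 2: U[3] = O
Query 3: U[0] = W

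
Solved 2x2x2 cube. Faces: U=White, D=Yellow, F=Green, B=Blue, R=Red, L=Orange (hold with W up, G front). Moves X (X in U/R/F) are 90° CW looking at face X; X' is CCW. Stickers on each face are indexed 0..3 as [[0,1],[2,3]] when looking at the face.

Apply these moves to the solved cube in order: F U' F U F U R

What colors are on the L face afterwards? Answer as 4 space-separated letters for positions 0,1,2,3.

Answer: G W O G

Derivation:
After move 1 (F): F=GGGG U=WWOO R=WRWR D=RRYY L=OYOY
After move 2 (U'): U=WOWO F=OYGG R=GGWR B=WRBB L=BBOY
After move 3 (F): F=GOGY U=WOYB R=WGOR D=WGYY L=BROR
After move 4 (U): U=YWBO F=WGGY R=WROR B=BRBB L=GOOR
After move 5 (F): F=GWYG U=YWRO R=BROR D=OWYY L=GWOG
After move 6 (U): U=RYOW F=BRYG R=BROR B=GWBB L=GWOG
After move 7 (R): R=OBRR U=RROG F=BWYY D=OBYG B=WWYB
Query: L face = GWOG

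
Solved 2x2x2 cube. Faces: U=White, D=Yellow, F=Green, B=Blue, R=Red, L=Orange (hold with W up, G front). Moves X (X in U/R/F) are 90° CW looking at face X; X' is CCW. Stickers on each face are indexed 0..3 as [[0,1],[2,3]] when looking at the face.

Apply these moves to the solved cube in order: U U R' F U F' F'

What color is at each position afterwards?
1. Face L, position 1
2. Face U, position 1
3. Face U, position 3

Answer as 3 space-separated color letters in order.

After move 1 (U): U=WWWW F=RRGG R=BBRR B=OOBB L=GGOO
After move 2 (U): U=WWWW F=BBGG R=OORR B=GGBB L=RROO
After move 3 (R'): R=OROR U=WBWG F=BWGW D=YBYG B=YGYB
After move 4 (F): F=GBWW U=WBOR R=WRGR D=OOYG L=RYOB
After move 5 (U): U=OWRB F=WRWW R=YGGR B=RYYB L=GBOB
After move 6 (F'): F=RWWW U=OWYG R=OGOR D=BBYG L=GBOR
After move 7 (F'): F=WWRW U=OWOO R=BGBR D=BRYG L=GGOY
Query 1: L[1] = G
Query 2: U[1] = W
Query 3: U[3] = O

Answer: G W O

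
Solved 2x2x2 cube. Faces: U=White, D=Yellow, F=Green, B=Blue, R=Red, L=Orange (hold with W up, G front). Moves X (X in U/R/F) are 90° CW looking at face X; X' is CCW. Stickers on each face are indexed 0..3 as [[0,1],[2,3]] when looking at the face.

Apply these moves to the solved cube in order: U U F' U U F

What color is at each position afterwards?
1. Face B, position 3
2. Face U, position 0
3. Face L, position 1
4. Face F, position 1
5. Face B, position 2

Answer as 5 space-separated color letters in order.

After move 1 (U): U=WWWW F=RRGG R=BBRR B=OOBB L=GGOO
After move 2 (U): U=WWWW F=BBGG R=OORR B=GGBB L=RROO
After move 3 (F'): F=BGBG U=WWOR R=YOYR D=ROYY L=RWOW
After move 4 (U): U=OWRW F=YOBG R=GGYR B=RWBB L=BGOW
After move 5 (U): U=ROWW F=GGBG R=RWYR B=BGBB L=YOOW
After move 6 (F): F=BGGG U=ROWO R=WWWR D=YRYY L=YROO
Query 1: B[3] = B
Query 2: U[0] = R
Query 3: L[1] = R
Query 4: F[1] = G
Query 5: B[2] = B

Answer: B R R G B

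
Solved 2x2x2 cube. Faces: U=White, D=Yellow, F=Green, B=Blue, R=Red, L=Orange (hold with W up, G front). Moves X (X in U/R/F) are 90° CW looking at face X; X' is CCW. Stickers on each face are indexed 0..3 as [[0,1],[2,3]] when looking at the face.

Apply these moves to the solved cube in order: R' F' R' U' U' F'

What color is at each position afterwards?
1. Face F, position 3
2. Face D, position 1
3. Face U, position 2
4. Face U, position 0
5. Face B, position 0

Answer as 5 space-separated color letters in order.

Answer: G W O Y W

Derivation:
After move 1 (R'): R=RRRR U=WBWB F=GWGW D=YGYG B=YBYB
After move 2 (F'): F=WWGG U=WBRR R=GRYR D=OOYG L=OBOW
After move 3 (R'): R=RRGY U=WYRY F=WBGR D=OWYG B=GBOB
After move 4 (U'): U=YYWR F=OBGR R=WBGY B=RROB L=GBOW
After move 5 (U'): U=YRYW F=GBGR R=OBGY B=WBOB L=RROW
After move 6 (F'): F=BRGG U=YROG R=WBOY D=RWYG L=RWOY
Query 1: F[3] = G
Query 2: D[1] = W
Query 3: U[2] = O
Query 4: U[0] = Y
Query 5: B[0] = W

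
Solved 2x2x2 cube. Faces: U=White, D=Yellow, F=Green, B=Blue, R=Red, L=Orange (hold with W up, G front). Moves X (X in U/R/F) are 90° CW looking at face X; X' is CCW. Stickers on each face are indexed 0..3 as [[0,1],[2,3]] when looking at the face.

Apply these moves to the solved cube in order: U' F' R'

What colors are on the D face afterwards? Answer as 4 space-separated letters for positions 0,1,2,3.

Answer: B G Y G

Derivation:
After move 1 (U'): U=WWWW F=OOGG R=GGRR B=RRBB L=BBOO
After move 2 (F'): F=OGOG U=WWGR R=YGYR D=BOYY L=BWOW
After move 3 (R'): R=GRYY U=WBGR F=OWOR D=BGYG B=YROB
Query: D face = BGYG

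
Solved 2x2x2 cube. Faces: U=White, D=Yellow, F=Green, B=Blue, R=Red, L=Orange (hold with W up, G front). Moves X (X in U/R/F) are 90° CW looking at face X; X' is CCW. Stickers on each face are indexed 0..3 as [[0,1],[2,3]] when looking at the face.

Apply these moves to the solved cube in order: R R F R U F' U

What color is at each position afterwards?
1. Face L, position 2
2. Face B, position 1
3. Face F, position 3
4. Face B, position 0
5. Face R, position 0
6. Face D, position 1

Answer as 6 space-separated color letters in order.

After move 1 (R): R=RRRR U=WGWG F=GYGY D=YBYB B=WBWB
After move 2 (R): R=RRRR U=WYWY F=GBGB D=YWYW B=GBGB
After move 3 (F): F=GGBB U=WYOO R=WRYR D=RRYW L=OYOW
After move 4 (R): R=YWRR U=WGOB F=GRBW D=RGYG B=OBYB
After move 5 (U): U=OWBG F=YWBW R=OBRR B=OYYB L=GROW
After move 6 (F'): F=WWYB U=OWOR R=GBRR D=RWYG L=GGOB
After move 7 (U): U=OORW F=GBYB R=OYRR B=GGYB L=WWOB
Query 1: L[2] = O
Query 2: B[1] = G
Query 3: F[3] = B
Query 4: B[0] = G
Query 5: R[0] = O
Query 6: D[1] = W

Answer: O G B G O W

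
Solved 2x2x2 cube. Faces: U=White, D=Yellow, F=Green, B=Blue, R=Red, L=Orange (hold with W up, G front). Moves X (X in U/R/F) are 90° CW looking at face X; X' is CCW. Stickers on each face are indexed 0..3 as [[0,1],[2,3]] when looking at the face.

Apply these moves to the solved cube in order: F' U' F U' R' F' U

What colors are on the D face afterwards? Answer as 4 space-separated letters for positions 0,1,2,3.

Answer: R O Y W

Derivation:
After move 1 (F'): F=GGGG U=WWRR R=YRYR D=OOYY L=OWOW
After move 2 (U'): U=WRWR F=OWGG R=GGYR B=YRBB L=BBOW
After move 3 (F): F=GOGW U=WRWB R=WGRR D=YGYY L=BOOO
After move 4 (U'): U=RBWW F=BOGW R=GORR B=WGBB L=YROO
After move 5 (R'): R=ORGR U=RBWW F=BBGW D=YOYW B=YGGB
After move 6 (F'): F=BWBG U=RBOG R=ORYR D=ROYW L=YWOW
After move 7 (U): U=ORGB F=ORBG R=YGYR B=YWGB L=BWOW
Query: D face = ROYW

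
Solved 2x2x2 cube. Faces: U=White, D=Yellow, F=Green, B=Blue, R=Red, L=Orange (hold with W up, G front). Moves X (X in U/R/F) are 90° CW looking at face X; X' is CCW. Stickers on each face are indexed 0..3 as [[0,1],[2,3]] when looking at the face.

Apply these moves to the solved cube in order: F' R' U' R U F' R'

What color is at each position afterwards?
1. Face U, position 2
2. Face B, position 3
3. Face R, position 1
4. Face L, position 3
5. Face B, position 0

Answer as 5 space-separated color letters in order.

After move 1 (F'): F=GGGG U=WWRR R=YRYR D=OOYY L=OWOW
After move 2 (R'): R=RRYY U=WBRB F=GWGR D=OGYG B=YBOB
After move 3 (U'): U=BBWR F=OWGR R=GWYY B=RROB L=YBOW
After move 4 (R): R=YGYW U=BWWR F=OGGG D=OOYR B=RRBB
After move 5 (U): U=WBRW F=YGGG R=RRYW B=YBBB L=OGOW
After move 6 (F'): F=GGYG U=WBRY R=OROW D=GWYR L=OWOR
After move 7 (R'): R=RWOO U=WBRY F=GBYY D=GGYG B=RBWB
Query 1: U[2] = R
Query 2: B[3] = B
Query 3: R[1] = W
Query 4: L[3] = R
Query 5: B[0] = R

Answer: R B W R R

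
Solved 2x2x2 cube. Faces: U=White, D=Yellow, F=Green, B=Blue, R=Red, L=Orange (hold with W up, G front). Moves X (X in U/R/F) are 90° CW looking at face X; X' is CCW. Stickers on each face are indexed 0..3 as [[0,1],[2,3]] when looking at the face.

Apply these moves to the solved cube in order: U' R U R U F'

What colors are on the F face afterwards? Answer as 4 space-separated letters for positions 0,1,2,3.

Answer: W R R G

Derivation:
After move 1 (U'): U=WWWW F=OOGG R=GGRR B=RRBB L=BBOO
After move 2 (R): R=RGRG U=WOWG F=OYGY D=YBYR B=WRWB
After move 3 (U): U=WWGO F=RGGY R=WRRG B=BBWB L=OYOO
After move 4 (R): R=RWGR U=WGGY F=RBGR D=YWYB B=OBWB
After move 5 (U): U=GWYG F=RWGR R=OBGR B=OYWB L=RBOO
After move 6 (F'): F=WRRG U=GWOG R=WBYR D=BOYB L=RGOY
Query: F face = WRRG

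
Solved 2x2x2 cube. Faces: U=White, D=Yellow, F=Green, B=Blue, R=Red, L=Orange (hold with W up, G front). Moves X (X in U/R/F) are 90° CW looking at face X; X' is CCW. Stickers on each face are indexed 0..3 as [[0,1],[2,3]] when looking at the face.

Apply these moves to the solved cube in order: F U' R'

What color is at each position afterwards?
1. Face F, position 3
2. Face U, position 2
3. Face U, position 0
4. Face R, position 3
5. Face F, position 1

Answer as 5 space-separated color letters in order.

Answer: O W W W O

Derivation:
After move 1 (F): F=GGGG U=WWOO R=WRWR D=RRYY L=OYOY
After move 2 (U'): U=WOWO F=OYGG R=GGWR B=WRBB L=BBOY
After move 3 (R'): R=GRGW U=WBWW F=OOGO D=RYYG B=YRRB
Query 1: F[3] = O
Query 2: U[2] = W
Query 3: U[0] = W
Query 4: R[3] = W
Query 5: F[1] = O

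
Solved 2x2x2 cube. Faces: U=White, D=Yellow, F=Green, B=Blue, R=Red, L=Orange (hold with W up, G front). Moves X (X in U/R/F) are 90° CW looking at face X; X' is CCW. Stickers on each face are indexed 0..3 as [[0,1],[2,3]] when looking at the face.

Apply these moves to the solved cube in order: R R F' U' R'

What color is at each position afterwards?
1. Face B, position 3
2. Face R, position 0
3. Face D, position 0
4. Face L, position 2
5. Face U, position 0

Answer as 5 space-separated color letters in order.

After move 1 (R): R=RRRR U=WGWG F=GYGY D=YBYB B=WBWB
After move 2 (R): R=RRRR U=WYWY F=GBGB D=YWYW B=GBGB
After move 3 (F'): F=BBGG U=WYRR R=WRYR D=OOYW L=OYOW
After move 4 (U'): U=YRWR F=OYGG R=BBYR B=WRGB L=GBOW
After move 5 (R'): R=BRBY U=YGWW F=ORGR D=OYYG B=WROB
Query 1: B[3] = B
Query 2: R[0] = B
Query 3: D[0] = O
Query 4: L[2] = O
Query 5: U[0] = Y

Answer: B B O O Y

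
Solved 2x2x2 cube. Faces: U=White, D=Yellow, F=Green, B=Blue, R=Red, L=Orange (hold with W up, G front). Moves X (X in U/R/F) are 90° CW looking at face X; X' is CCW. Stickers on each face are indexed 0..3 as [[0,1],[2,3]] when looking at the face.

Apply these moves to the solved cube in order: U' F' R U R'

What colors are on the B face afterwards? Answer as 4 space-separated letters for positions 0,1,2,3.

After move 1 (U'): U=WWWW F=OOGG R=GGRR B=RRBB L=BBOO
After move 2 (F'): F=OGOG U=WWGR R=YGYR D=BOYY L=BWOW
After move 3 (R): R=YYRG U=WGGG F=OOOY D=BBYR B=RRWB
After move 4 (U): U=GWGG F=YYOY R=RRRG B=BWWB L=OOOW
After move 5 (R'): R=RGRR U=GWGB F=YWOG D=BYYY B=RWBB
Query: B face = RWBB

Answer: R W B B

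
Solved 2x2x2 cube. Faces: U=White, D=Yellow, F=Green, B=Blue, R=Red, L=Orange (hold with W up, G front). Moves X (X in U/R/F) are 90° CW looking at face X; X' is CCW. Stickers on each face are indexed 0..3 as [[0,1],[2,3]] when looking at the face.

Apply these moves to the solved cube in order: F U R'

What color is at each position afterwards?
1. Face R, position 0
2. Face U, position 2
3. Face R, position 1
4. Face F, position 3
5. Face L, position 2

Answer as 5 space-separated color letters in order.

After move 1 (F): F=GGGG U=WWOO R=WRWR D=RRYY L=OYOY
After move 2 (U): U=OWOW F=WRGG R=BBWR B=OYBB L=GGOY
After move 3 (R'): R=BRBW U=OBOO F=WWGW D=RRYG B=YYRB
Query 1: R[0] = B
Query 2: U[2] = O
Query 3: R[1] = R
Query 4: F[3] = W
Query 5: L[2] = O

Answer: B O R W O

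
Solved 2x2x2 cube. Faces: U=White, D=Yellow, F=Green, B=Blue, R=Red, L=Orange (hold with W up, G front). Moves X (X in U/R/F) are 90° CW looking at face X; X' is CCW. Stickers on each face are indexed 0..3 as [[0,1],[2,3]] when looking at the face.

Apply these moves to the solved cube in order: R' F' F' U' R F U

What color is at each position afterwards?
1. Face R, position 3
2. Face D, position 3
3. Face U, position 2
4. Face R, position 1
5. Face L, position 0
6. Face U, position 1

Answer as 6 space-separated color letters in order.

After move 1 (R'): R=RRRR U=WBWB F=GWGW D=YGYG B=YBYB
After move 2 (F'): F=WWGG U=WBRR R=GRYR D=OOYG L=OBOW
After move 3 (F'): F=WGWG U=WBGY R=OROR D=BWYG L=OROR
After move 4 (U'): U=BYWG F=ORWG R=WGOR B=ORYB L=YBOR
After move 5 (R): R=OWRG U=BRWG F=OWWG D=BYYO B=GRYB
After move 6 (F): F=WOGW U=BRRB R=WWGG D=ROYO L=YBOY
After move 7 (U): U=RBBR F=WWGW R=GRGG B=YBYB L=WOOY
Query 1: R[3] = G
Query 2: D[3] = O
Query 3: U[2] = B
Query 4: R[1] = R
Query 5: L[0] = W
Query 6: U[1] = B

Answer: G O B R W B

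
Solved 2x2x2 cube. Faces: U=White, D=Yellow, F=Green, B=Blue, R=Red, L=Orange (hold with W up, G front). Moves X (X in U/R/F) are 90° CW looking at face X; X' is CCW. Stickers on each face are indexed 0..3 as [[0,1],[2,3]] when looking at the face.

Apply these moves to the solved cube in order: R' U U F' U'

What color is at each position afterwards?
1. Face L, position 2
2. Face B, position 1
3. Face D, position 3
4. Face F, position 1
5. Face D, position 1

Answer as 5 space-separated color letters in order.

After move 1 (R'): R=RRRR U=WBWB F=GWGW D=YGYG B=YBYB
After move 2 (U): U=WWBB F=RRGW R=YBRR B=OOYB L=GWOO
After move 3 (U): U=BWBW F=YBGW R=OORR B=GWYB L=RROO
After move 4 (F'): F=BWYG U=BWOR R=GOYR D=ROYG L=RWOB
After move 5 (U'): U=WRBO F=RWYG R=BWYR B=GOYB L=GWOB
Query 1: L[2] = O
Query 2: B[1] = O
Query 3: D[3] = G
Query 4: F[1] = W
Query 5: D[1] = O

Answer: O O G W O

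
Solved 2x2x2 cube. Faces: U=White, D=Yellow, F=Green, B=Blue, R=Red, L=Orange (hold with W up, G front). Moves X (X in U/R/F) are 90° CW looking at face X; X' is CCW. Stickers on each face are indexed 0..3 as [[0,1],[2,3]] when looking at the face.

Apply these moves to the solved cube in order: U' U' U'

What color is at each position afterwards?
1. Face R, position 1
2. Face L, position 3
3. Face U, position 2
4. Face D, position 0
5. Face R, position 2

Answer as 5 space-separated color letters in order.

After move 1 (U'): U=WWWW F=OOGG R=GGRR B=RRBB L=BBOO
After move 2 (U'): U=WWWW F=BBGG R=OORR B=GGBB L=RROO
After move 3 (U'): U=WWWW F=RRGG R=BBRR B=OOBB L=GGOO
Query 1: R[1] = B
Query 2: L[3] = O
Query 3: U[2] = W
Query 4: D[0] = Y
Query 5: R[2] = R

Answer: B O W Y R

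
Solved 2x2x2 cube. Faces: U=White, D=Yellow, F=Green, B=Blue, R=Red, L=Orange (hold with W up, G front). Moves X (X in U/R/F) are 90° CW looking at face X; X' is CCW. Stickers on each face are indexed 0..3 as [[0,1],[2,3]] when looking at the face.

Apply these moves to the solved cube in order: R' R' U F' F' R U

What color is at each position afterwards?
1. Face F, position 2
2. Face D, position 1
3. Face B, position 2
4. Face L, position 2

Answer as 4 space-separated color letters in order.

After move 1 (R'): R=RRRR U=WBWB F=GWGW D=YGYG B=YBYB
After move 2 (R'): R=RRRR U=WYWY F=GBGB D=YWYW B=GBGB
After move 3 (U): U=WWYY F=RRGB R=GBRR B=OOGB L=GBOO
After move 4 (F'): F=RBRG U=WWGR R=WBYR D=BOYW L=GYOY
After move 5 (F'): F=BGRR U=WWWY R=OBBR D=YYYW L=GROG
After move 6 (R): R=BORB U=WGWR F=BYRW D=YGYO B=YOWB
After move 7 (U): U=WWRG F=BORW R=YORB B=GRWB L=BYOG
Query 1: F[2] = R
Query 2: D[1] = G
Query 3: B[2] = W
Query 4: L[2] = O

Answer: R G W O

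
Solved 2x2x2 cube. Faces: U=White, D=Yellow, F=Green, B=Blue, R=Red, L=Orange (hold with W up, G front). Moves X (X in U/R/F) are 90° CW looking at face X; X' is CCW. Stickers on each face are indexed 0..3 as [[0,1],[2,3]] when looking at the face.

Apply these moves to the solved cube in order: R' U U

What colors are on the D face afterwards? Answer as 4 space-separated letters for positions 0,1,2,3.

After move 1 (R'): R=RRRR U=WBWB F=GWGW D=YGYG B=YBYB
After move 2 (U): U=WWBB F=RRGW R=YBRR B=OOYB L=GWOO
After move 3 (U): U=BWBW F=YBGW R=OORR B=GWYB L=RROO
Query: D face = YGYG

Answer: Y G Y G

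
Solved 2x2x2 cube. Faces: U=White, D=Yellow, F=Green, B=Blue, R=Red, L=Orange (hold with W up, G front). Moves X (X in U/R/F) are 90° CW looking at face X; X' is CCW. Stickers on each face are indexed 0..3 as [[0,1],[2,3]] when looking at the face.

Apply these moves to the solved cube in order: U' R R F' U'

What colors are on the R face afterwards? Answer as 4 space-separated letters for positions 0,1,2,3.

Answer: B R Y G

Derivation:
After move 1 (U'): U=WWWW F=OOGG R=GGRR B=RRBB L=BBOO
After move 2 (R): R=RGRG U=WOWG F=OYGY D=YBYR B=WRWB
After move 3 (R): R=RRGG U=WYWY F=OBGR D=YWYW B=GROB
After move 4 (F'): F=BROG U=WYRG R=WRYG D=BOYW L=BYOW
After move 5 (U'): U=YGWR F=BYOG R=BRYG B=WROB L=GROW
Query: R face = BRYG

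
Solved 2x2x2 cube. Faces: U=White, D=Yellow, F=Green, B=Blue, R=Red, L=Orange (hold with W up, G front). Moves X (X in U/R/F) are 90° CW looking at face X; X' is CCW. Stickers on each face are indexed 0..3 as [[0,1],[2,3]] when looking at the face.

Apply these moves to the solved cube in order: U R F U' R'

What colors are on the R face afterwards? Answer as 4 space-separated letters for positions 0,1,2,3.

After move 1 (U): U=WWWW F=RRGG R=BBRR B=OOBB L=GGOO
After move 2 (R): R=RBRB U=WRWG F=RYGY D=YBYO B=WOWB
After move 3 (F): F=GRYY U=WROG R=WBGB D=RRYO L=GYOB
After move 4 (U'): U=RGWO F=GYYY R=GRGB B=WBWB L=WOOB
After move 5 (R'): R=RBGG U=RWWW F=GGYO D=RYYY B=OBRB
Query: R face = RBGG

Answer: R B G G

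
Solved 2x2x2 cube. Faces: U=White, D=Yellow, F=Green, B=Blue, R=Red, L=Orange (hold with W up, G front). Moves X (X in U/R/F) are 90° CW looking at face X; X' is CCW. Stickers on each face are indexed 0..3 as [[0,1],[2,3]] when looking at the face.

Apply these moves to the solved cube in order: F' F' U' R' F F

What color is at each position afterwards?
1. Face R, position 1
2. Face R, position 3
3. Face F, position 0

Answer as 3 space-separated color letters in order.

Answer: R O Y

Derivation:
After move 1 (F'): F=GGGG U=WWRR R=YRYR D=OOYY L=OWOW
After move 2 (F'): F=GGGG U=WWYY R=OROR D=WWYY L=OROR
After move 3 (U'): U=WYWY F=ORGG R=GGOR B=ORBB L=BBOR
After move 4 (R'): R=GRGO U=WBWO F=OYGY D=WRYG B=YRWB
After move 5 (F): F=GOYY U=WBRB R=WROO D=GGYG L=BWOR
After move 6 (F): F=YGYO U=WBRW R=RRBO D=OWYG L=BGOG
Query 1: R[1] = R
Query 2: R[3] = O
Query 3: F[0] = Y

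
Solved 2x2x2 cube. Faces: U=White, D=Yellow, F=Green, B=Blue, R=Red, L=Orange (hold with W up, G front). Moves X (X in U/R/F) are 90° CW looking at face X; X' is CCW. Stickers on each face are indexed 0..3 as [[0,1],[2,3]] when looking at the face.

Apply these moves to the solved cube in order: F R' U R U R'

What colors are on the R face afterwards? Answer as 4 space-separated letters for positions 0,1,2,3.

After move 1 (F): F=GGGG U=WWOO R=WRWR D=RRYY L=OYOY
After move 2 (R'): R=RRWW U=WBOB F=GWGO D=RGYG B=YBRB
After move 3 (U): U=OWBB F=RRGO R=YBWW B=OYRB L=GWOY
After move 4 (R): R=WYWB U=ORBO F=RGGG D=RRYO B=BYWB
After move 5 (U): U=BOOR F=WYGG R=BYWB B=GWWB L=RGOY
After move 6 (R'): R=YBBW U=BWOG F=WOGR D=RYYG B=OWRB
Query: R face = YBBW

Answer: Y B B W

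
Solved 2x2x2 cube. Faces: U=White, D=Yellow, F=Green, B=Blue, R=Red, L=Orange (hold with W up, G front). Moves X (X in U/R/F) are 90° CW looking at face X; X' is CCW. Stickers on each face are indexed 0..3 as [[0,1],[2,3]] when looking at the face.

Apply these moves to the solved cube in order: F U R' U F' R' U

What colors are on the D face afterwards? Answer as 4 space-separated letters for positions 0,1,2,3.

Answer: W W Y G

Derivation:
After move 1 (F): F=GGGG U=WWOO R=WRWR D=RRYY L=OYOY
After move 2 (U): U=OWOW F=WRGG R=BBWR B=OYBB L=GGOY
After move 3 (R'): R=BRBW U=OBOO F=WWGW D=RRYG B=YYRB
After move 4 (U): U=OOOB F=BRGW R=YYBW B=GGRB L=WWOY
After move 5 (F'): F=RWBG U=OOYB R=RYRW D=WYYG L=WBOO
After move 6 (R'): R=YWRR U=ORYG F=ROBB D=WWYG B=GGYB
After move 7 (U): U=YOGR F=YWBB R=GGRR B=WBYB L=ROOO
Query: D face = WWYG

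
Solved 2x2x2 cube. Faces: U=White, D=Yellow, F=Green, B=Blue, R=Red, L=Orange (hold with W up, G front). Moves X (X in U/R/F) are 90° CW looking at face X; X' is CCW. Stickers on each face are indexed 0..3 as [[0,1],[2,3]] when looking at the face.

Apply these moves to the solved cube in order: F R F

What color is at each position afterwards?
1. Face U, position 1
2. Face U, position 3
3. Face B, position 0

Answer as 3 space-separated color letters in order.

After move 1 (F): F=GGGG U=WWOO R=WRWR D=RRYY L=OYOY
After move 2 (R): R=WWRR U=WGOG F=GRGY D=RBYB B=OBWB
After move 3 (F): F=GGYR U=WGYY R=OWGR D=RWYB L=OROB
Query 1: U[1] = G
Query 2: U[3] = Y
Query 3: B[0] = O

Answer: G Y O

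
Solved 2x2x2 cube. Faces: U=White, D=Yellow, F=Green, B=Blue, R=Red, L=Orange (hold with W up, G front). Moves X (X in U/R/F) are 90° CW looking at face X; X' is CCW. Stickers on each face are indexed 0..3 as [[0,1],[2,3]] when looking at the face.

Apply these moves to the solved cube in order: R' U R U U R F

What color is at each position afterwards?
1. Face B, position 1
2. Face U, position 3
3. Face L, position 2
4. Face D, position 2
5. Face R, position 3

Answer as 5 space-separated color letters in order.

Answer: G Y O Y W

Derivation:
After move 1 (R'): R=RRRR U=WBWB F=GWGW D=YGYG B=YBYB
After move 2 (U): U=WWBB F=RRGW R=YBRR B=OOYB L=GWOO
After move 3 (R): R=RYRB U=WRBW F=RGGG D=YYYO B=BOWB
After move 4 (U): U=BWWR F=RYGG R=BORB B=GWWB L=RGOO
After move 5 (U): U=WBRW F=BOGG R=GWRB B=RGWB L=RYOO
After move 6 (R): R=RGBW U=WORG F=BYGO D=YWYR B=WGBB
After move 7 (F): F=GBOY U=WOOY R=RGGW D=BRYR L=RYOW
Query 1: B[1] = G
Query 2: U[3] = Y
Query 3: L[2] = O
Query 4: D[2] = Y
Query 5: R[3] = W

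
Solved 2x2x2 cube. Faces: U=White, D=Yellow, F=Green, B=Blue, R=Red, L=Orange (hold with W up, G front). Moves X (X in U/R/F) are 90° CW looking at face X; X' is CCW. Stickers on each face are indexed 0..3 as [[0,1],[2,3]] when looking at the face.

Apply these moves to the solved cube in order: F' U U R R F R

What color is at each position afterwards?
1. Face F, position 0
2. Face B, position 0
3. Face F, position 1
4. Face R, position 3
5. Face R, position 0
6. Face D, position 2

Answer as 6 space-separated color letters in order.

Answer: G R R Y Y Y

Derivation:
After move 1 (F'): F=GGGG U=WWRR R=YRYR D=OOYY L=OWOW
After move 2 (U): U=RWRW F=YRGG R=BBYR B=OWBB L=GGOW
After move 3 (U): U=RRWW F=BBGG R=OWYR B=GGBB L=YROW
After move 4 (R): R=YORW U=RBWG F=BOGY D=OBYG B=WGRB
After move 5 (R): R=RYWO U=ROWY F=BBGG D=ORYW B=GGBB
After move 6 (F): F=GBGB U=ROWR R=WYYO D=WRYW L=YOOR
After move 7 (R): R=YWOY U=RBWB F=GRGW D=WBYG B=RGOB
Query 1: F[0] = G
Query 2: B[0] = R
Query 3: F[1] = R
Query 4: R[3] = Y
Query 5: R[0] = Y
Query 6: D[2] = Y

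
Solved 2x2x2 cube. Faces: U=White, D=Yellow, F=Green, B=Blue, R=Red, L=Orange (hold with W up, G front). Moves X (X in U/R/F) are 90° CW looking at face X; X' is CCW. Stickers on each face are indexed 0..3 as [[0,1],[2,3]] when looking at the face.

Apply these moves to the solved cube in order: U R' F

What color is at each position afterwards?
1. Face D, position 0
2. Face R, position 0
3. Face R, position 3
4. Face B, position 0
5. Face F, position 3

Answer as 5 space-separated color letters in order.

After move 1 (U): U=WWWW F=RRGG R=BBRR B=OOBB L=GGOO
After move 2 (R'): R=BRBR U=WBWO F=RWGW D=YRYG B=YOYB
After move 3 (F): F=GRWW U=WBOG R=WROR D=BBYG L=GYOR
Query 1: D[0] = B
Query 2: R[0] = W
Query 3: R[3] = R
Query 4: B[0] = Y
Query 5: F[3] = W

Answer: B W R Y W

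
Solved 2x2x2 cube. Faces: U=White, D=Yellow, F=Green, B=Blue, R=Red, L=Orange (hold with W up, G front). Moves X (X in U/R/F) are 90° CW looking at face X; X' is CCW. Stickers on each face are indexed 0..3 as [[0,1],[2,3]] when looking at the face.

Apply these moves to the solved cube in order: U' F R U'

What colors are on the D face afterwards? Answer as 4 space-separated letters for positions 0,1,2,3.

Answer: R B Y R

Derivation:
After move 1 (U'): U=WWWW F=OOGG R=GGRR B=RRBB L=BBOO
After move 2 (F): F=GOGO U=WWOB R=WGWR D=RGYY L=BYOY
After move 3 (R): R=WWRG U=WOOO F=GGGY D=RBYR B=BRWB
After move 4 (U'): U=OOWO F=BYGY R=GGRG B=WWWB L=BROY
Query: D face = RBYR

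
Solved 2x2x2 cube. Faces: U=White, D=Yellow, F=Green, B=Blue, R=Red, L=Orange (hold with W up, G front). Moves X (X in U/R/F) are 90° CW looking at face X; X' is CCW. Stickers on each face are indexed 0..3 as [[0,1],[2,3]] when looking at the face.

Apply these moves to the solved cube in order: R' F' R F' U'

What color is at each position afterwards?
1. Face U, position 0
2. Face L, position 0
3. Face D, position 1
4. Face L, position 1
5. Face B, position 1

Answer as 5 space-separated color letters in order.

After move 1 (R'): R=RRRR U=WBWB F=GWGW D=YGYG B=YBYB
After move 2 (F'): F=WWGG U=WBRR R=GRYR D=OOYG L=OBOW
After move 3 (R): R=YGRR U=WWRG F=WOGG D=OYYY B=RBBB
After move 4 (F'): F=OGWG U=WWYR R=YGOR D=BWYY L=OGOR
After move 5 (U'): U=WRWY F=OGWG R=OGOR B=YGBB L=RBOR
Query 1: U[0] = W
Query 2: L[0] = R
Query 3: D[1] = W
Query 4: L[1] = B
Query 5: B[1] = G

Answer: W R W B G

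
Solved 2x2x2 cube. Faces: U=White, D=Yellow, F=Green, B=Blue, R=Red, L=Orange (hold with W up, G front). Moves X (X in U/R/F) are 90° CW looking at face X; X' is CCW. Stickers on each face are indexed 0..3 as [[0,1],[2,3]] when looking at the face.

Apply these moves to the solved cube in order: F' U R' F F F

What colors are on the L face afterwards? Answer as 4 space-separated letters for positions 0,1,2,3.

Answer: G O O R

Derivation:
After move 1 (F'): F=GGGG U=WWRR R=YRYR D=OOYY L=OWOW
After move 2 (U): U=RWRW F=YRGG R=BBYR B=OWBB L=GGOW
After move 3 (R'): R=BRBY U=RBRO F=YWGW D=ORYG B=YWOB
After move 4 (F): F=GYWW U=RBWG R=RROY D=BBYG L=GOOR
After move 5 (F): F=WGWY U=RBRO R=WRGY D=ORYG L=GBOB
After move 6 (F): F=WWYG U=RBBB R=RROY D=GWYG L=GOOR
Query: L face = GOOR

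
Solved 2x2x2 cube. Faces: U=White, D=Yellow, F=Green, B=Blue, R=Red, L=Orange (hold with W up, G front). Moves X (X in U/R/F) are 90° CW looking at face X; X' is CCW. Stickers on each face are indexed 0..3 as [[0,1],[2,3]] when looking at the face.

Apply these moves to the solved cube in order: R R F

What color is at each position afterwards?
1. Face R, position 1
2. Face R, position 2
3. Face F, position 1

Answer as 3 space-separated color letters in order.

After move 1 (R): R=RRRR U=WGWG F=GYGY D=YBYB B=WBWB
After move 2 (R): R=RRRR U=WYWY F=GBGB D=YWYW B=GBGB
After move 3 (F): F=GGBB U=WYOO R=WRYR D=RRYW L=OYOW
Query 1: R[1] = R
Query 2: R[2] = Y
Query 3: F[1] = G

Answer: R Y G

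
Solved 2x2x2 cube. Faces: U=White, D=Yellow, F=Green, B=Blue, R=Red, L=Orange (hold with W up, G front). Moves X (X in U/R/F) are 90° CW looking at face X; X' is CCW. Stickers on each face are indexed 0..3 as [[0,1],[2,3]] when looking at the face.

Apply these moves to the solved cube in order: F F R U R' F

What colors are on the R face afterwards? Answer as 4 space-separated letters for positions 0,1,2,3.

Answer: G R O R

Derivation:
After move 1 (F): F=GGGG U=WWOO R=WRWR D=RRYY L=OYOY
After move 2 (F): F=GGGG U=WWYY R=OROR D=WWYY L=OROR
After move 3 (R): R=OORR U=WGYG F=GWGY D=WBYB B=YBWB
After move 4 (U): U=YWGG F=OOGY R=YBRR B=ORWB L=GWOR
After move 5 (R'): R=BRYR U=YWGO F=OWGG D=WOYY B=BRBB
After move 6 (F): F=GOGW U=YWRW R=GROR D=YBYY L=GWOO
Query: R face = GROR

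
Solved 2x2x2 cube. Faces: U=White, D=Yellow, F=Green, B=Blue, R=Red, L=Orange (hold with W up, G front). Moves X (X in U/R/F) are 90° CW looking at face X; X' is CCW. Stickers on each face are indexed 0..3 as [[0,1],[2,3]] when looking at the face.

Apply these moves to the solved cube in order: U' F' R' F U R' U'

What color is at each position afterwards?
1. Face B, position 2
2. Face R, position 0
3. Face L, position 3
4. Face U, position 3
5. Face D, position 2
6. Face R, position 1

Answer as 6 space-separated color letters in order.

Answer: G G G W Y W

Derivation:
After move 1 (U'): U=WWWW F=OOGG R=GGRR B=RRBB L=BBOO
After move 2 (F'): F=OGOG U=WWGR R=YGYR D=BOYY L=BWOW
After move 3 (R'): R=GRYY U=WBGR F=OWOR D=BGYG B=YROB
After move 4 (F): F=OORW U=WBWW R=GRRY D=YGYG L=BBOG
After move 5 (U): U=WWWB F=GRRW R=YRRY B=BBOB L=OOOG
After move 6 (R'): R=RYYR U=WOWB F=GWRB D=YRYW B=GBGB
After move 7 (U'): U=OBWW F=OORB R=GWYR B=RYGB L=GBOG
Query 1: B[2] = G
Query 2: R[0] = G
Query 3: L[3] = G
Query 4: U[3] = W
Query 5: D[2] = Y
Query 6: R[1] = W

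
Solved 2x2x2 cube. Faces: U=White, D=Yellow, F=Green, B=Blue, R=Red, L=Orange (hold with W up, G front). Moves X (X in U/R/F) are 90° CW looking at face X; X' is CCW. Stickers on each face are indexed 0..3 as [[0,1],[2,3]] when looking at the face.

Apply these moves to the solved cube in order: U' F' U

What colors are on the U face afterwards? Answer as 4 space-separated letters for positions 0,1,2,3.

After move 1 (U'): U=WWWW F=OOGG R=GGRR B=RRBB L=BBOO
After move 2 (F'): F=OGOG U=WWGR R=YGYR D=BOYY L=BWOW
After move 3 (U): U=GWRW F=YGOG R=RRYR B=BWBB L=OGOW
Query: U face = GWRW

Answer: G W R W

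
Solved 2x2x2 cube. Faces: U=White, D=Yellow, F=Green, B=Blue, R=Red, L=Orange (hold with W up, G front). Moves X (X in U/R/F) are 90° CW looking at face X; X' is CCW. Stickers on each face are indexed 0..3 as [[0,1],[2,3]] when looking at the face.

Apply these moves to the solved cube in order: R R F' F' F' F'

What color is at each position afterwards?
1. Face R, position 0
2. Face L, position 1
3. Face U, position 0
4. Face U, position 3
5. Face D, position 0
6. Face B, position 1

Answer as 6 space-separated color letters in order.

Answer: R O W Y Y B

Derivation:
After move 1 (R): R=RRRR U=WGWG F=GYGY D=YBYB B=WBWB
After move 2 (R): R=RRRR U=WYWY F=GBGB D=YWYW B=GBGB
After move 3 (F'): F=BBGG U=WYRR R=WRYR D=OOYW L=OYOW
After move 4 (F'): F=BGBG U=WYWY R=OROR D=YWYW L=OROR
After move 5 (F'): F=GGBB U=WYOO R=WRYR D=RRYW L=OYOW
After move 6 (F'): F=GBGB U=WYWY R=RRRR D=YWYW L=OOOO
Query 1: R[0] = R
Query 2: L[1] = O
Query 3: U[0] = W
Query 4: U[3] = Y
Query 5: D[0] = Y
Query 6: B[1] = B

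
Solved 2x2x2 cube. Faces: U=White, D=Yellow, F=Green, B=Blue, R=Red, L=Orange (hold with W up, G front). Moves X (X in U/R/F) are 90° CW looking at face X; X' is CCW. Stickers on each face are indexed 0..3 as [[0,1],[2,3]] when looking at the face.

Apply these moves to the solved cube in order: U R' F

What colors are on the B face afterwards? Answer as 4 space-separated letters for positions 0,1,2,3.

After move 1 (U): U=WWWW F=RRGG R=BBRR B=OOBB L=GGOO
After move 2 (R'): R=BRBR U=WBWO F=RWGW D=YRYG B=YOYB
After move 3 (F): F=GRWW U=WBOG R=WROR D=BBYG L=GYOR
Query: B face = YOYB

Answer: Y O Y B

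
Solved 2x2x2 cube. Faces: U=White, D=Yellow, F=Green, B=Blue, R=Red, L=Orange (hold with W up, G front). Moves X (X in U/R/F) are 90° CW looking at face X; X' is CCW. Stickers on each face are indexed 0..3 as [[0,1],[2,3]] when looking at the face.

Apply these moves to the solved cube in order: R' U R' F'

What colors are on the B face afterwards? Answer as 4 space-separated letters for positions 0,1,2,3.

After move 1 (R'): R=RRRR U=WBWB F=GWGW D=YGYG B=YBYB
After move 2 (U): U=WWBB F=RRGW R=YBRR B=OOYB L=GWOO
After move 3 (R'): R=BRYR U=WYBO F=RWGB D=YRYW B=GOGB
After move 4 (F'): F=WBRG U=WYBY R=RRYR D=WOYW L=GOOB
Query: B face = GOGB

Answer: G O G B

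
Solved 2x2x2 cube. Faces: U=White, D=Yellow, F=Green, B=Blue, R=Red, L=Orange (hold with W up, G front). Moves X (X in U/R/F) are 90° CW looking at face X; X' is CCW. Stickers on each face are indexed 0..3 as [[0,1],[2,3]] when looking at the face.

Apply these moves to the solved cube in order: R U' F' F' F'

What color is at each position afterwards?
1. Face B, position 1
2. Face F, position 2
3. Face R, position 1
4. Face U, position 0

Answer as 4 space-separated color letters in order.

After move 1 (R): R=RRRR U=WGWG F=GYGY D=YBYB B=WBWB
After move 2 (U'): U=GGWW F=OOGY R=GYRR B=RRWB L=WBOO
After move 3 (F'): F=OYOG U=GGGR R=BYYR D=BOYB L=WWOW
After move 4 (F'): F=YGOO U=GGBY R=OYBR D=WWYB L=WROG
After move 5 (F'): F=GOYO U=GGOB R=WYWR D=RGYB L=WYOB
Query 1: B[1] = R
Query 2: F[2] = Y
Query 3: R[1] = Y
Query 4: U[0] = G

Answer: R Y Y G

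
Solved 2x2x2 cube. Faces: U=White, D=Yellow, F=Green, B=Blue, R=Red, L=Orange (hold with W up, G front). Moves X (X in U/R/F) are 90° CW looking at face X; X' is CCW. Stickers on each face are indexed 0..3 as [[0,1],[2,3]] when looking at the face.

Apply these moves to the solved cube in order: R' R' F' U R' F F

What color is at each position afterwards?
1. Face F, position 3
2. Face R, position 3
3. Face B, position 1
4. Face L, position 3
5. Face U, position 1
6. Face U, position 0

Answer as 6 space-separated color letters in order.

Answer: W Y Y B G R

Derivation:
After move 1 (R'): R=RRRR U=WBWB F=GWGW D=YGYG B=YBYB
After move 2 (R'): R=RRRR U=WYWY F=GBGB D=YWYW B=GBGB
After move 3 (F'): F=BBGG U=WYRR R=WRYR D=OOYW L=OYOW
After move 4 (U): U=RWRY F=WRGG R=GBYR B=OYGB L=BBOW
After move 5 (R'): R=BRGY U=RGRO F=WWGY D=ORYG B=WYOB
After move 6 (F): F=GWYW U=RGWB R=RROY D=GBYG L=BOOR
After move 7 (F): F=YGWW U=RGRO R=WRBY D=ORYG L=BGOB
Query 1: F[3] = W
Query 2: R[3] = Y
Query 3: B[1] = Y
Query 4: L[3] = B
Query 5: U[1] = G
Query 6: U[0] = R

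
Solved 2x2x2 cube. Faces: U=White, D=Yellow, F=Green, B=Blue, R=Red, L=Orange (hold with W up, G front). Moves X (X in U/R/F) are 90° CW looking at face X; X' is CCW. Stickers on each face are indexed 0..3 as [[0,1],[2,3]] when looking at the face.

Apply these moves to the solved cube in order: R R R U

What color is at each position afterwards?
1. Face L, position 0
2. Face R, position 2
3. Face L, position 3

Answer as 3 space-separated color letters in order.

Answer: G R O

Derivation:
After move 1 (R): R=RRRR U=WGWG F=GYGY D=YBYB B=WBWB
After move 2 (R): R=RRRR U=WYWY F=GBGB D=YWYW B=GBGB
After move 3 (R): R=RRRR U=WBWB F=GWGW D=YGYG B=YBYB
After move 4 (U): U=WWBB F=RRGW R=YBRR B=OOYB L=GWOO
Query 1: L[0] = G
Query 2: R[2] = R
Query 3: L[3] = O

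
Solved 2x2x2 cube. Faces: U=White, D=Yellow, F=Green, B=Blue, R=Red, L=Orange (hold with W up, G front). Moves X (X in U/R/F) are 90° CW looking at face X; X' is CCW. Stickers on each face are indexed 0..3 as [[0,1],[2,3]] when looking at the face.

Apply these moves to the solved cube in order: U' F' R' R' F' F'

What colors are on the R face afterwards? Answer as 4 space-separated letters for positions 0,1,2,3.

Answer: W Y W Y

Derivation:
After move 1 (U'): U=WWWW F=OOGG R=GGRR B=RRBB L=BBOO
After move 2 (F'): F=OGOG U=WWGR R=YGYR D=BOYY L=BWOW
After move 3 (R'): R=GRYY U=WBGR F=OWOR D=BGYG B=YROB
After move 4 (R'): R=RYGY U=WOGY F=OBOR D=BWYR B=GRGB
After move 5 (F'): F=BROO U=WORG R=WYBY D=WWYR L=BYOG
After move 6 (F'): F=ROBO U=WOWB R=WYWY D=YGYR L=BGOR
Query: R face = WYWY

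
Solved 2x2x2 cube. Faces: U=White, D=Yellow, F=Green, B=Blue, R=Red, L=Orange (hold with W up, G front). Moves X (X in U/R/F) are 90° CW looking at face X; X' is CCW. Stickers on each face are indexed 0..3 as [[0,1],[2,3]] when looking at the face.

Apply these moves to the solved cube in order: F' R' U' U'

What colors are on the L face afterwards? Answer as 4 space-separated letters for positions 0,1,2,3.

After move 1 (F'): F=GGGG U=WWRR R=YRYR D=OOYY L=OWOW
After move 2 (R'): R=RRYY U=WBRB F=GWGR D=OGYG B=YBOB
After move 3 (U'): U=BBWR F=OWGR R=GWYY B=RROB L=YBOW
After move 4 (U'): U=BRBW F=YBGR R=OWYY B=GWOB L=RROW
Query: L face = RROW

Answer: R R O W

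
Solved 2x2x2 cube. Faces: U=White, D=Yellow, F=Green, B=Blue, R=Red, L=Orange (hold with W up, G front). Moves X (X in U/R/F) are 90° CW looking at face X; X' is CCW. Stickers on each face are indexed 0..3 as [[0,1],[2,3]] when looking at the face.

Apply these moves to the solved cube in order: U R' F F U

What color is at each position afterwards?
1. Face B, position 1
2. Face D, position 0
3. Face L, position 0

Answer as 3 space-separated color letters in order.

Answer: B O W

Derivation:
After move 1 (U): U=WWWW F=RRGG R=BBRR B=OOBB L=GGOO
After move 2 (R'): R=BRBR U=WBWO F=RWGW D=YRYG B=YOYB
After move 3 (F): F=GRWW U=WBOG R=WROR D=BBYG L=GYOR
After move 4 (F): F=WGWR U=WBRY R=ORGR D=OWYG L=GBOB
After move 5 (U): U=RWYB F=ORWR R=YOGR B=GBYB L=WGOB
Query 1: B[1] = B
Query 2: D[0] = O
Query 3: L[0] = W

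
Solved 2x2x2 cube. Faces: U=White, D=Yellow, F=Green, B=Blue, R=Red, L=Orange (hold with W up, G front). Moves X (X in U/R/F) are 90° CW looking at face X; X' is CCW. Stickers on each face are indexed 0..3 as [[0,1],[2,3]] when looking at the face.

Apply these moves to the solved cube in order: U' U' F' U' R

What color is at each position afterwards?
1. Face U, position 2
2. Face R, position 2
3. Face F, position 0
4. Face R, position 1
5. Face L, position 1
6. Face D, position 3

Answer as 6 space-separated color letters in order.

Answer: W R R B G Y

Derivation:
After move 1 (U'): U=WWWW F=OOGG R=GGRR B=RRBB L=BBOO
After move 2 (U'): U=WWWW F=BBGG R=OORR B=GGBB L=RROO
After move 3 (F'): F=BGBG U=WWOR R=YOYR D=ROYY L=RWOW
After move 4 (U'): U=WRWO F=RWBG R=BGYR B=YOBB L=GGOW
After move 5 (R): R=YBRG U=WWWG F=ROBY D=RBYY B=OORB
Query 1: U[2] = W
Query 2: R[2] = R
Query 3: F[0] = R
Query 4: R[1] = B
Query 5: L[1] = G
Query 6: D[3] = Y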